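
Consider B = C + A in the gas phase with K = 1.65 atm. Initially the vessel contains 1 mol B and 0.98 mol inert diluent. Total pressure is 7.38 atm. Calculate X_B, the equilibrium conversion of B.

Let X = conversion of B (basis 1 mol B); extent of reaction ξ = X.
At extent ξ: n_B = 1 − X; n_C = X; n_A = X; n_I = 0.98 (inert).
Total moles n_T = 1.98 + X.
Mole fractions y_i = n_i/n_T; K = p_C p_A / (p_B) with p_i = y_i·P.
Setting this equal to 1.65 atm and taking the physical root (0 < X < 1) gives X = 0.519.

X = 0.519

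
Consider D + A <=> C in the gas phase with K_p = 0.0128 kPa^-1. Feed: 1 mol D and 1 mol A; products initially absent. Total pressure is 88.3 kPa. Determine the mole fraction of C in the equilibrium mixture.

Take 1 mol D as basis and let X be its fractional conversion, so ξ = X.
At extent ξ: n_D = 1 − X; n_A = 1 − X; n_C = X.
Total moles n_T = 2 − X.
With p_i = (n_i/n_T)P, K_p = p_C / (p_D p_A).
This yields a degree-2 equation in X; solving on (0,1), X = 0.315.
Then n_C = 0.315, n_T = 1.69, so y_C = 0.187.

y_C = 0.187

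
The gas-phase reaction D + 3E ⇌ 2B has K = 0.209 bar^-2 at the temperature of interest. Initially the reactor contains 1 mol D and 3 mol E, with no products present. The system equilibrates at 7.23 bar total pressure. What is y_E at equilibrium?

Let X = conversion of D (basis 1 mol D); extent of reaction ξ = X.
At extent ξ: n_D = 1 − X; n_E = 3 − 3X; n_B = 2X.
n_T = Σnᵢ = 4 − 2X.
With p_i = (n_i/n_T)P, K = p_B^2 / (p_D p_E^3).
This yields a degree-4 equation in X; solving on (0,1), X = 0.565.
Then n_E = 1.3, n_T = 2.87, so y_E = 0.454.

y_E = 0.454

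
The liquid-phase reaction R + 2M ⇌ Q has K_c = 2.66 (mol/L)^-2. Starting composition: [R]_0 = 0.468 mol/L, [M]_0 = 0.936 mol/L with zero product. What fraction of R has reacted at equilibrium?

Let X = conversion of R; extent ξ = 0.468·X mol/L.
Concentrations: [R] = 0.468 − 0.468X; [M] = 0.936 − 0.936X; [Q] = 0.468X.
K_c = [Q] / ([R] [M]^2).
Solving K_c = 2.66 for X ∈ (0,1): X = 0.430.

X = 0.430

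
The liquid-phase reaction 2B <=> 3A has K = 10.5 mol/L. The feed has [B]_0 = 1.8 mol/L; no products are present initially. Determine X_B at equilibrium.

Let X = conversion of B; extent ξ = 1.8X/2 mol/L.
Concentrations: [B] = 1.8 − 1.8X; [A] = 2.7X.
K = [A]^3 / ([B]^2).
Setting equal to 10.5 and solving for X on (0,1) gives X = 0.625.

X = 0.625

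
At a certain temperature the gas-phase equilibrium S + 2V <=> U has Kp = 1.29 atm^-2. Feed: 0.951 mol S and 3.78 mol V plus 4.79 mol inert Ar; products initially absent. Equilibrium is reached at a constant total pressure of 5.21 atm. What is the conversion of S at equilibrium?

Basis: 0.951 mol S initially; let X = conversion of S. Extent ξ = 0.951X.
Mole table: n_S = 0.951 − 0.951X; n_V = 3.78 − 1.9X; n_U = 0.951X; n_I = 4.79 (inert).
Total moles n_T = 9.52 − 1.9X.
Mole fractions y_i = n_i/n_T; Kp = p_U / (p_S p_V^2) with p_i = y_i·P.
This yields a degree-3 equation in X; solving on (0,1), X = 0.748.

X = 0.748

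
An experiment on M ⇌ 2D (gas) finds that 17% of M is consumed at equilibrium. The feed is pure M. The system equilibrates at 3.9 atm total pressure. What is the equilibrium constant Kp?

Kp = 0.464 atm

Take 1 mol M as basis and let X be its fractional conversion, so ξ = X.
Species balance: n_M = 1 − X; n_D = 2X.
Summing: n_T = 1 + X.
At X = 0.17: n_M = 0.83, n_D = 0.34, n_T = 1.17.
p_i = (n_i/n_T)·P. Kp = p_D^2 / (p_M) = 0.464 atm.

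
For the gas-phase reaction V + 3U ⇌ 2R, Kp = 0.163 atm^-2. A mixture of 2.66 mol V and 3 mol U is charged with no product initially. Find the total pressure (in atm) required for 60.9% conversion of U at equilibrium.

Take 3 mol U as basis and let X be its fractional conversion, so ξ = X.
Species balance: n_V = 2.66 − X; n_U = 3 − 3X; n_R = 2X.
n_T = Σnᵢ = 5.66 − 2X.
Kp = p_R^2 / (p_V p_U^3) with p_i = (n_i/n_T)·P.
At X = 0.609: the mole-fraction product g(X) = Π y_i^ν_i = 8.843. Since Kp = g(X)·P^{-2}, P = (g/Kp)^(1/2) = (8.843/0.163)^(1/2) = 7.37 atm.

P = 7.37 atm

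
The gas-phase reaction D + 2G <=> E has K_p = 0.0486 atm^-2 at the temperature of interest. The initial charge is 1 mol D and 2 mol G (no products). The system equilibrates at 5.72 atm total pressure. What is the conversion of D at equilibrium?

X = 0.340

Basis: 1 mol D initially; let X = conversion of D. Extent ξ = X.
At extent ξ: n_D = 1 − X; n_G = 2 − 2X; n_E = X.
n_T = Σnᵢ = 3 − 2X.
With p_i = (n_i/n_T)P, K_p = p_E / (p_D p_G^2).
Substituting and setting equal to 0.0486 atm^-2 gives a polynomial in X; the root in (0,1) is X = 0.340.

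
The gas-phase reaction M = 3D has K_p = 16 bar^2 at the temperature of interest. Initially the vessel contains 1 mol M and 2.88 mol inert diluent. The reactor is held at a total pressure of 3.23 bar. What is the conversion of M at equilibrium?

Take 1 mol M as basis and let X be its fractional conversion, so ξ = X.
Mole table: n_M = 1 − X; n_D = 3X; n_I = 2.88 (inert).
Summing: n_T = 3.88 + 2X.
y_i = n_i/n_T, p_i = y_i·P. K_p = p_D^3 / (p_M).
Equating to 16 bar^2 and solving on 0 < X < 1: X = 0.746.

X = 0.746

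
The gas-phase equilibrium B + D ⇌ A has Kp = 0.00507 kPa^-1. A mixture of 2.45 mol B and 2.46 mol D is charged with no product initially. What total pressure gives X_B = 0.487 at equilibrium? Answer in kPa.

P = 549 kPa

Let X = conversion of B (basis 2.45 mol B); extent of reaction ξ = 2.45X.
Species balance: n_B = 2.45 − 2.45X; n_D = 2.46 − 2.45X; n_A = 2.45X.
Summing: n_T = 4.91 − 2.45X.
Kp = p_A / (p_B p_D) with p_i = (n_i/n_T)·P.
At X = 0.487: the mole-fraction product g(X) = Π y_i^ν_i = 2.785. Since Kp = g(X)·P^{-1}, P = (g/Kp)^(1/1) = (2.785/0.00507)^(1/1) = 549 kPa.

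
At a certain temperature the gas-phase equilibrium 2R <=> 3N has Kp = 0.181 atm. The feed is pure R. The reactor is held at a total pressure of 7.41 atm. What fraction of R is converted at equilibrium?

Let X = conversion of R (basis 1 mol R); extent of reaction ξ = 0.5X.
Species balance: n_R = 1 − X; n_N = 1.5X.
n_T = Σnᵢ = 1 + 0.5X.
With p_i = (n_i/n_T)P, Kp = p_N^3 / (p_R^2).
Equating to 0.181 atm and solving on 0 < X < 1: X = 0.175.

X = 0.175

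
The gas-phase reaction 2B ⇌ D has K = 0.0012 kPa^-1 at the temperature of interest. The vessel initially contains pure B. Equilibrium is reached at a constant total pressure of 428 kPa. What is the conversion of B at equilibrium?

Take 1 mol B as basis and let X be its fractional conversion, so ξ = 0.5X.
Moles: n_B = 1 − X; n_D = 0.5X.
Summing: n_T = 1 − 0.5X.
With p_i = (n_i/n_T)P, K = p_D / (p_B^2).
This yields a degree-2 equation in X; solving on (0,1), X = 0.428.

X = 0.428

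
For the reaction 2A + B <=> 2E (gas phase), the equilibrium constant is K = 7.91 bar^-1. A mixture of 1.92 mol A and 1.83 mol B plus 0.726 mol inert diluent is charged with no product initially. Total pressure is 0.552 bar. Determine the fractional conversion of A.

Basis: 1.92 mol A initially; let X = conversion of A. Extent ξ = 0.96X.
Mole table: n_A = 1.92 − 1.92X; n_B = 1.83 − 0.96X; n_E = 1.92X; n_I = 0.726 (inert).
Summing: n_T = 4.48 − 0.96X.
y_i = n_i/n_T, p_i = y_i·P. K = p_E^2 / (p_A^2 p_B).
This yields a degree-3 equation in X; solving on (0,1), X = 0.546.

X = 0.546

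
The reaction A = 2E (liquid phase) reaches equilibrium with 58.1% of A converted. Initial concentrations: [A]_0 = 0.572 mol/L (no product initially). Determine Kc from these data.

Let X = conversion of A.
Concentrations: [A] = 0.572 − 0.572X; [E] = 1.14X.
At X = 0.581: [A] = 0.24, [E] = 0.665.
Kc = [E]^2 / ([A]) = 1.84 mol/L.

Kc = 1.84 mol/L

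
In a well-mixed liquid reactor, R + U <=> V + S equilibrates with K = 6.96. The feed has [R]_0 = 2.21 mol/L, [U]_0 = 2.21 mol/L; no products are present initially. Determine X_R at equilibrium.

X = 0.725

Let X = conversion of R; extent ξ = 2.21·X mol/L.
Concentrations: [R] = 2.21 − 2.21X; [U] = 2.21 − 2.21X; [V] = 2.21X; [S] = 2.21X.
K = [V] [S] / ([R] [U]).
Setting equal to 6.96 and solving for X on (0,1) gives X = 0.725.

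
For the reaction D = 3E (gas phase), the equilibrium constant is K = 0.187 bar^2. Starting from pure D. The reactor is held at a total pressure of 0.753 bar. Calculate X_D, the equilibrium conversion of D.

X = 0.277

Basis: 1 mol D initially; let X = conversion of D. Extent ξ = X.
Moles: n_D = 1 − X; n_E = 3X.
n_T = Σnᵢ = 1 + 2X.
With p_i = (n_i/n_T)P, K = p_E^3 / (p_D).
Substituting and setting equal to 0.187 bar^2 gives a polynomial in X; the root in (0,1) is X = 0.277.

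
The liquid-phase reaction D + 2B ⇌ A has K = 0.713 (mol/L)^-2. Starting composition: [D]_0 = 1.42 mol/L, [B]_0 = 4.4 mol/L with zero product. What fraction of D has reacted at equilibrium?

Let X = conversion of D; extent ξ = 1.42·X mol/L.
Concentrations: [D] = 1.42 − 1.42X; [B] = 4.4 − 2.84X; [A] = 1.42X.
K = [A] / ([D] [B]^2).
Setting equal to 0.713 and solving for X on (0,1) gives X = 0.775.

X = 0.775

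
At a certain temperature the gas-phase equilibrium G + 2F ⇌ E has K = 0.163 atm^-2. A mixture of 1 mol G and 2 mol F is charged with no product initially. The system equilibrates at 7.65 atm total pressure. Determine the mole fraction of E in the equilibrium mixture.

Basis: 1 mol G initially; let X = conversion of G. Extent ξ = X.
Mole table: n_G = 1 − X; n_F = 2 − 2X; n_E = X.
n_T = Σnᵢ = 3 − 2X.
y_i = n_i/n_T, p_i = y_i·P. K = p_E / (p_G p_F^2).
This yields a degree-3 equation in X; solving on (0,1), X = 0.632.
Then n_E = 0.632, n_T = 1.74, so y_E = 0.364.

y_E = 0.364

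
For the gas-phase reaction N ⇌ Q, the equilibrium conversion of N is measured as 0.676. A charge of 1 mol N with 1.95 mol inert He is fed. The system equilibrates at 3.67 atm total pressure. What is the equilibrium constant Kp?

Kp = 2.09

Take 1 mol N as basis and let X be its fractional conversion, so ξ = X.
At extent ξ: n_N = 1 − X; n_Q = X; n_I = 1.95 (inert).
Total moles n_T = 2.95 (Δν = 0, constant).
At X = 0.676: n_N = 0.324, n_Q = 0.676, n_T = 2.95.
p_i = (n_i/n_T)·P. Kp = p_Q / (p_N) = 2.09.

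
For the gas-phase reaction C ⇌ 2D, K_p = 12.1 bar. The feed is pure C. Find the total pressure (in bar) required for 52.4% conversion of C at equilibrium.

Take 1 mol C as basis and let X be its fractional conversion, so ξ = X.
At extent ξ: n_C = 1 − X; n_D = 2X.
Total moles n_T = 1 + X.
K_p = p_D^2 / (p_C) with p_i = (n_i/n_T)·P.
At X = 0.524: the mole-fraction product g(X) = Π y_i^ν_i = 1.514. Since K_p = g(X)·P^{1}, P = (K_p/g)^(1/1) = (12.1/1.514)^(1/1) = 7.99 bar.

P = 7.99 bar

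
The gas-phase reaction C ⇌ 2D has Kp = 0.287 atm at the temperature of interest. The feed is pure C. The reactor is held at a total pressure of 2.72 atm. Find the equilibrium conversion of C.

X = 0.160

Let X = conversion of C (basis 1 mol C); extent of reaction ξ = X.
Mole table: n_C = 1 − X; n_D = 2X.
n_T = Σnᵢ = 1 + X.
y_i = n_i/n_T, p_i = y_i·P. Kp = p_D^2 / (p_C).
Setting this equal to 0.287 atm and taking the physical root (0 < X < 1) gives X = 0.160.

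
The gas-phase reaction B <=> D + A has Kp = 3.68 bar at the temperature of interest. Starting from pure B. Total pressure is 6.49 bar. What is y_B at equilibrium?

y_B = 0.249

Let X = conversion of B (basis 1 mol B); extent of reaction ξ = X.
Mole table: n_B = 1 − X; n_D = X; n_A = X.
Summing: n_T = 1 + X.
With p_i = (n_i/n_T)P, Kp = p_D p_A / (p_B).
Setting this equal to 3.68 bar and taking the physical root (0 < X < 1) gives X = 0.602.
Then n_B = 0.398, n_T = 1.6, so y_B = 0.249.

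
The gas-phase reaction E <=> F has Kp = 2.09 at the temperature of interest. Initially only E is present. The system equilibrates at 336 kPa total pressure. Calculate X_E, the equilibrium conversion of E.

X = 0.676

Basis: 1 mol E initially; let X = conversion of E. Extent ξ = X.
Mole table: n_E = 1 − X; n_F = X.
Since Δν = 0, n_T = 1 throughout.
With p_i = (n_i/n_T)P, Kp = p_F / (p_E).
Setting this equal to 2.09 and taking the physical root (0 < X < 1) gives X = 0.676.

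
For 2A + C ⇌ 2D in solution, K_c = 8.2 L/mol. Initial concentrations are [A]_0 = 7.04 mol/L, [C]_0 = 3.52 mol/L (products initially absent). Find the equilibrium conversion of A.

Let X = conversion of A; extent ξ = 7.04X/2 mol/L.
Concentrations: [A] = 7.04 − 7.04X; [C] = 3.52 − 3.52X; [D] = 7.04X.
K_c = [D]^2 / ([A]^2 [C]).
Equating to 8.2 L/mol: the physical root is X = 0.735.

X = 0.735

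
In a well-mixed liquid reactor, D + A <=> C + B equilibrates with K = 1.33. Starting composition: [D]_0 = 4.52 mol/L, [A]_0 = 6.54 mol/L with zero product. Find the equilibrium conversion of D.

X = 0.632

Let X = conversion of D; extent ξ = 4.52·X mol/L.
Concentrations: [D] = 4.52 − 4.52X; [A] = 6.54 − 4.52X; [C] = 4.52X; [B] = 4.52X.
K = [C] [B] / ([D] [A]).
Equating to 1.33: the physical root is X = 0.632.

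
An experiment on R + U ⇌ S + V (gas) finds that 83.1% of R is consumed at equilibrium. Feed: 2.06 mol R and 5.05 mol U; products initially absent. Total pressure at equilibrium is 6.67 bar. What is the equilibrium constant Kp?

Kp = 2.52

Let X = conversion of R (basis 2.06 mol R); extent of reaction ξ = 2.06X.
Moles: n_R = 2.06 − 2.06X; n_U = 5.05 − 2.06X; n_S = 2.06X; n_V = 2.06X.
Total moles n_T = 7.11 (Δν = 0, constant).
At X = 0.831: n_R = 0.348, n_U = 3.34, n_S = 1.71, n_V = 1.71, n_T = 7.11.
p_i = (n_i/n_T)·P. Kp = p_S p_V / (p_R p_U) = 2.52.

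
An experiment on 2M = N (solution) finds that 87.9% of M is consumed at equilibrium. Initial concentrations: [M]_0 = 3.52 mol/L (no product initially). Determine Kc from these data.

Kc = 8.53 L/mol

Let X = conversion of M.
Concentrations: [M] = 3.52 − 3.52X; [N] = 1.76X.
At X = 0.879: [M] = 0.426, [N] = 1.55.
Kc = [N] / ([M]^2) = 8.53 L/mol.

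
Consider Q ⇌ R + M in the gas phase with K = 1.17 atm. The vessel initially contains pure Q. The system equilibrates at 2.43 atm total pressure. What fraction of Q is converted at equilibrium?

X = 0.570

Basis: 1 mol Q initially; let X = conversion of Q. Extent ξ = X.
Moles: n_Q = 1 − X; n_R = X; n_M = X.
n_T = Σnᵢ = 1 + X.
With p_i = (n_i/n_T)P, K = p_R p_M / (p_Q).
Equating to 1.17 atm and solving on 0 < X < 1: X = 0.570.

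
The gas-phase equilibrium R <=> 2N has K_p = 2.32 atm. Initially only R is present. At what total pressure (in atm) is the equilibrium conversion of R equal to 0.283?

P = 6.66 atm

Take 1 mol R as basis and let X be its fractional conversion, so ξ = X.
Moles: n_R = 1 − X; n_N = 2X.
Summing: n_T = 1 + X.
K_p = p_N^2 / (p_R) with p_i = (n_i/n_T)·P.
At X = 0.283: the mole-fraction product g(X) = Π y_i^ν_i = 0.3482. Since K_p = g(X)·P^{1}, P = (K_p/g)^(1/1) = (2.32/0.3482)^(1/1) = 6.66 atm.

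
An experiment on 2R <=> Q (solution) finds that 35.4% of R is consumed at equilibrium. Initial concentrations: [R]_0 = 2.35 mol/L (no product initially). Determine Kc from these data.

Let X = conversion of R.
Concentrations: [R] = 2.35 − 2.35X; [Q] = 1.18X.
At X = 0.354: [R] = 1.52, [Q] = 0.416.
Kc = [Q] / ([R]^2) = 0.18 L/mol.

Kc = 0.18 L/mol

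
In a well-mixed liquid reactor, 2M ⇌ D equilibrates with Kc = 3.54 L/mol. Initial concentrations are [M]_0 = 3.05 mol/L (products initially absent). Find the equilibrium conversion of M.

Let X = conversion of M; extent ξ = 3.05X/2 mol/L.
Concentrations: [M] = 3.05 − 3.05X; [D] = 1.52X.
Kc = [D] / ([M]^2).
Solving Kc = 3.54 for X ∈ (0,1): X = 0.807.

X = 0.807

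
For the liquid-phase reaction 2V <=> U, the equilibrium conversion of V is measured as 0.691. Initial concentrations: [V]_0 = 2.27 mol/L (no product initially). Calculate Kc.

Let X = conversion of V.
Concentrations: [V] = 2.27 − 2.27X; [U] = 1.14X.
At X = 0.691: [V] = 0.701, [U] = 0.784.
Kc = [U] / ([V]^2) = 1.59 L/mol.

Kc = 1.59 L/mol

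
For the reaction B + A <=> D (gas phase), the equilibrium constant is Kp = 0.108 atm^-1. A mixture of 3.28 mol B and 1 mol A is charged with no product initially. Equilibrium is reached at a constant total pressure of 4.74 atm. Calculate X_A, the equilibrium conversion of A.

X = 0.277

Take 1 mol A as basis and let X be its fractional conversion, so ξ = X.
Species balance: n_B = 3.28 − X; n_A = 1 − X; n_D = X.
n_T = Σnᵢ = 4.28 − X.
Mole fractions y_i = n_i/n_T; Kp = p_D / (p_B p_A) with p_i = y_i·P.
Equating to 0.108 atm^-1 and solving on 0 < X < 1: X = 0.277.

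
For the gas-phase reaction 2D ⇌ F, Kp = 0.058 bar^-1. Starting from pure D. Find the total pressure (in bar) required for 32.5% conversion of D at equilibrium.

P = 5.15 bar

Let X = conversion of D (basis 1 mol D); extent of reaction ξ = 0.5X.
Moles: n_D = 1 − X; n_F = 0.5X.
Total moles n_T = 1 − 0.5X.
Kp = p_F / (p_D^2) with p_i = (n_i/n_T)·P.
At X = 0.325: the mole-fraction product g(X) = Π y_i^ν_i = 0.2987. Since Kp = g(X)·P^{-1}, P = (g/Kp)^(1/1) = (0.2987/0.058)^(1/1) = 5.15 bar.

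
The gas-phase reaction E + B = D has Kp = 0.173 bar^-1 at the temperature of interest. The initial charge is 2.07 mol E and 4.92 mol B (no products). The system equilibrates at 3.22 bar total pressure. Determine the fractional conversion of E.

Let X = conversion of E (basis 2.07 mol E); extent of reaction ξ = 2.07X.
Moles: n_E = 2.07 − 2.07X; n_B = 4.92 − 2.07X; n_D = 2.07X.
Total moles n_T = 6.99 − 2.07X.
y_i = n_i/n_T, p_i = y_i·P. Kp = p_D / (p_E p_B).
Substituting and setting equal to 0.173 bar^-1 gives a polynomial in X; the root in (0,1) is X = 0.274.

X = 0.274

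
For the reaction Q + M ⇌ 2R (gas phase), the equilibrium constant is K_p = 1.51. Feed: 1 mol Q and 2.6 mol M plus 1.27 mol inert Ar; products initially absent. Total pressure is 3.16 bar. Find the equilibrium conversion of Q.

Basis: 1 mol Q initially; let X = conversion of Q. Extent ξ = X.
Species balance: n_Q = 1 − X; n_M = 2.6 − X; n_R = 2X; n_I = 1.27 (inert).
Total moles n_T = 4.87 (Δν = 0, constant).
y_i = n_i/n_T, p_i = y_i·P. K_p = p_R^2 / (p_Q p_M).
Setting this equal to 1.51 and taking the physical root (0 < X < 1) gives X = 0.572.

X = 0.572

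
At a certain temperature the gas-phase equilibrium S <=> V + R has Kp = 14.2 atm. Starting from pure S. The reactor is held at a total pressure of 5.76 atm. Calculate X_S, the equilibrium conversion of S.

X = 0.843

Take 1 mol S as basis and let X be its fractional conversion, so ξ = X.
Mole table: n_S = 1 − X; n_V = X; n_R = X.
n_T = Σnᵢ = 1 + X.
Mole fractions y_i = n_i/n_T; Kp = p_V p_R / (p_S) with p_i = y_i·P.
Substituting and setting equal to 14.2 atm gives a polynomial in X; the root in (0,1) is X = 0.843.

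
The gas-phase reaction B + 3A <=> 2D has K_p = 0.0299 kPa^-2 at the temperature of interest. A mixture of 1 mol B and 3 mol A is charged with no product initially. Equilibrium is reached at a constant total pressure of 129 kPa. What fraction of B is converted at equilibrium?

X = 0.817

Take 1 mol B as basis and let X be its fractional conversion, so ξ = X.
Mole table: n_B = 1 − X; n_A = 3 − 3X; n_D = 2X.
Total moles n_T = 4 − 2X.
With p_i = (n_i/n_T)P, K_p = p_D^2 / (p_B p_A^3).
This yields a degree-4 equation in X; solving on (0,1), X = 0.817.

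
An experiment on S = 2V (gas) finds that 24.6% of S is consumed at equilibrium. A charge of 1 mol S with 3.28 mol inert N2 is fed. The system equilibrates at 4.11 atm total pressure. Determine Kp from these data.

Take 1 mol S as basis and let X be its fractional conversion, so ξ = X.
Moles: n_S = 1 − X; n_V = 2X; n_I = 3.28 (inert).
Total moles n_T = 4.28 + X.
At X = 0.246: n_S = 0.754, n_V = 0.492, n_T = 4.53.
p_i = (n_i/n_T)·P. Kp = p_V^2 / (p_S) = 0.292 atm.

Kp = 0.292 atm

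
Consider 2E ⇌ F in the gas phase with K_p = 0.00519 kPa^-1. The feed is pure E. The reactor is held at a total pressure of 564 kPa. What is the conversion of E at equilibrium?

Let X = conversion of E (basis 1 mol E); extent of reaction ξ = 0.5X.
Mole table: n_E = 1 − X; n_F = 0.5X.
Total moles n_T = 1 − 0.5X.
y_i = n_i/n_T, p_i = y_i·P. K_p = p_F / (p_E^2).
Setting this equal to 0.00519 kPa^-1 and taking the physical root (0 < X < 1) gives X = 0.719.

X = 0.719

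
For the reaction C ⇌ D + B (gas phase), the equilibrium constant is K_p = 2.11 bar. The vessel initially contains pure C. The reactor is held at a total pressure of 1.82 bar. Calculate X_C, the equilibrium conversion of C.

X = 0.733

Take 1 mol C as basis and let X be its fractional conversion, so ξ = X.
Species balance: n_C = 1 − X; n_D = X; n_B = X.
Summing: n_T = 1 + X.
y_i = n_i/n_T, p_i = y_i·P. K_p = p_D p_B / (p_C).
This yields a degree-2 equation in X; solving on (0,1), X = 0.733.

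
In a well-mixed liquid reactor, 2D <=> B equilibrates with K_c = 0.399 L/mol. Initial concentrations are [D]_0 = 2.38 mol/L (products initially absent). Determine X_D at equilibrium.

X = 0.491

Let X = conversion of D; extent ξ = 2.38X/2 mol/L.
Concentrations: [D] = 2.38 − 2.38X; [B] = 1.19X.
K_c = [B] / ([D]^2).
Setting equal to 0.399 and solving for X on (0,1) gives X = 0.491.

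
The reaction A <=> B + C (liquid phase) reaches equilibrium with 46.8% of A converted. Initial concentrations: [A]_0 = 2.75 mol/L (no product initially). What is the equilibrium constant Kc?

Kc = 1.13 mol/L

Let X = conversion of A.
Concentrations: [A] = 2.75 − 2.75X; [B] = 2.75X; [C] = 2.75X.
At X = 0.468: [A] = 1.46, [B] = 1.29, [C] = 1.29.
Kc = [B] [C] / ([A]) = 1.13 mol/L.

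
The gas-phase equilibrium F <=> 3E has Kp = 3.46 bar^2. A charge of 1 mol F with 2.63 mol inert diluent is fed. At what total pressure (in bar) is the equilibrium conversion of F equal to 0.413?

P = 4.6 bar

Let X = conversion of F (basis 1 mol F); extent of reaction ξ = X.
Mole table: n_F = 1 − X; n_E = 3X; n_I = 2.63 (inert).
Total moles n_T = 3.63 + 2X.
Kp = p_E^3 / (p_F) with p_i = (n_i/n_T)·P.
At X = 0.413: the mole-fraction product g(X) = Π y_i^ν_i = 0.1632. Since Kp = g(X)·P^{2}, P = (Kp/g)^(1/2) = (3.46/0.1632)^(1/2) = 4.6 bar.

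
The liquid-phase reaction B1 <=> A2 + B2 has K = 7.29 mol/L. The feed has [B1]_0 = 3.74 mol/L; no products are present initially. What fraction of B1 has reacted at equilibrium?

Let X = conversion of B1; extent ξ = 3.74·X mol/L.
Concentrations: [B1] = 3.74 − 3.74X; [A2] = 3.74X; [B2] = 3.74X.
K = [A2] [B2] / ([B1]).
Equating to 7.29 mol/L: the physical root is X = 0.728.

X = 0.728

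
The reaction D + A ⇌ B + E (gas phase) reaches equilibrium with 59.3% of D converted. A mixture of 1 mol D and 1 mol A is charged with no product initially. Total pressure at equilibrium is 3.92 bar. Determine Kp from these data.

Basis: 1 mol D initially; let X = conversion of D. Extent ξ = X.
Species balance: n_D = 1 − X; n_A = 1 − X; n_B = X; n_E = X.
Since Δν = 0, n_T = 2 throughout.
At X = 0.593: n_D = 0.407, n_A = 0.407, n_B = 0.593, n_E = 0.593, n_T = 2.
p_i = (n_i/n_T)·P. Kp = p_B p_E / (p_D p_A) = 2.12.

Kp = 2.12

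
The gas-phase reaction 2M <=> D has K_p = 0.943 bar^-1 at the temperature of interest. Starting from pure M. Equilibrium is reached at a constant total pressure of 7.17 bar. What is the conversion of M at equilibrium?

X = 0.811

Basis: 1 mol M initially; let X = conversion of M. Extent ξ = 0.5X.
Moles: n_M = 1 − X; n_D = 0.5X.
Total moles n_T = 1 − 0.5X.
Mole fractions y_i = n_i/n_T; K_p = p_D / (p_M^2) with p_i = y_i·P.
Substituting and setting equal to 0.943 bar^-1 gives a polynomial in X; the root in (0,1) is X = 0.811.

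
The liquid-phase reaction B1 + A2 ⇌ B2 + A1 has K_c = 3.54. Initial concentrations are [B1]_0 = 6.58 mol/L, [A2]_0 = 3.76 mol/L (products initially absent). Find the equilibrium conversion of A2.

Let X = conversion of A2; extent ξ = 3.76·X mol/L.
Concentrations: [B1] = 6.58 − 3.76X; [A2] = 3.76 − 3.76X; [B2] = 3.76X; [A1] = 3.76X.
K_c = [B2] [A1] / ([B1] [A2]).
Setting equal to 3.54 and solving for X on (0,1) gives X = 0.806.

X = 0.806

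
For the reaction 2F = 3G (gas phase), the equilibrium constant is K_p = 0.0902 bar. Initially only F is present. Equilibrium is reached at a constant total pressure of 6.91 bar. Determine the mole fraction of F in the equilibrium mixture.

y_F = 0.798

Basis: 1 mol F initially; let X = conversion of F. Extent ξ = 0.5X.
At extent ξ: n_F = 1 − X; n_G = 1.5X.
Summing: n_T = 1 + 0.5X.
With p_i = (n_i/n_T)P, K_p = p_G^3 / (p_F^2).
Equating to 0.0902 bar and solving on 0 < X < 1: X = 0.145.
Then n_F = 0.855, n_T = 1.07, so y_F = 0.798.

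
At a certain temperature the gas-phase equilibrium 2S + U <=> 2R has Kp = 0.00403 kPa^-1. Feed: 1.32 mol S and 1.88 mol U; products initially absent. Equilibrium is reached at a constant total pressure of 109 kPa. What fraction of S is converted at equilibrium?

X = 0.331

Let X = conversion of S (basis 1.32 mol S); extent of reaction ξ = 0.66X.
Species balance: n_S = 1.32 − 1.32X; n_U = 1.88 − 0.66X; n_R = 1.32X.
Total moles n_T = 3.2 − 0.66X.
y_i = n_i/n_T, p_i = y_i·P. Kp = p_R^2 / (p_S^2 p_U).
Equating to 0.00403 kPa^-1 and solving on 0 < X < 1: X = 0.331.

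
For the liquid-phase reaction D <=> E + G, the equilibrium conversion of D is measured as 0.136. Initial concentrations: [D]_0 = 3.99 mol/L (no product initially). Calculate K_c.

Let X = conversion of D.
Concentrations: [D] = 3.99 − 3.99X; [E] = 3.99X; [G] = 3.99X.
At X = 0.136: [D] = 3.45, [E] = 0.543, [G] = 0.543.
K_c = [E] [G] / ([D]) = 0.0854 mol/L.

K_c = 0.0854 mol/L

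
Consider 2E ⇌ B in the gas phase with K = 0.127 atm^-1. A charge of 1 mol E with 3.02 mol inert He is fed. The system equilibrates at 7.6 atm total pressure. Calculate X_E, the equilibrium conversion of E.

Let X = conversion of E (basis 1 mol E); extent of reaction ξ = 0.5X.
Species balance: n_E = 1 − X; n_B = 0.5X; n_I = 3.02 (inert).
n_T = Σnᵢ = 4.02 − 0.5X.
With p_i = (n_i/n_T)P, K = p_B / (p_E^2).
Substituting and setting equal to 0.127 atm^-1 gives a polynomial in X; the root in (0,1) is X = 0.267.

X = 0.267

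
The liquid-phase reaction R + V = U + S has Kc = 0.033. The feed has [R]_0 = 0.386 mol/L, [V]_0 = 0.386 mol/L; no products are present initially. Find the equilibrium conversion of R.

Let X = conversion of R; extent ξ = 0.386·X mol/L.
Concentrations: [R] = 0.386 − 0.386X; [V] = 0.386 − 0.386X; [U] = 0.386X; [S] = 0.386X.
Kc = [U] [S] / ([R] [V]).
This equals 0.033 at X = 0.154 (the root in 0 < X < 1).

X = 0.154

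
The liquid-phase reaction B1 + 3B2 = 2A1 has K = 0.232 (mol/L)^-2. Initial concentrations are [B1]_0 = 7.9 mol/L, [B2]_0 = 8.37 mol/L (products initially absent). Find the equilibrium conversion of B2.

Let X = conversion of B2; extent ξ = 8.37X/3 mol/L.
Concentrations: [B1] = 7.9 − 2.79X; [B2] = 8.37 − 8.37X; [A1] = 5.58X.
K = [A1]^2 / ([B1] [B2]^3).
Equating to 0.232 (mol/L)^-2: the physical root is X = 0.726.

X = 0.726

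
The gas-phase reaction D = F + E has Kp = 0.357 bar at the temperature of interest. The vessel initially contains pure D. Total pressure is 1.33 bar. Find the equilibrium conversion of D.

X = 0.460

Let X = conversion of D (basis 1 mol D); extent of reaction ξ = X.
Moles: n_D = 1 − X; n_F = X; n_E = X.
n_T = Σnᵢ = 1 + X.
With p_i = (n_i/n_T)P, Kp = p_F p_E / (p_D).
Setting this equal to 0.357 bar and taking the physical root (0 < X < 1) gives X = 0.460.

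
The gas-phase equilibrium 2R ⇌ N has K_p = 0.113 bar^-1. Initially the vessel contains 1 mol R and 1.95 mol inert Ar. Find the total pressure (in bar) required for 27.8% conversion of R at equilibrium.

Basis: 1 mol R initially; let X = conversion of R. Extent ξ = 0.5X.
At extent ξ: n_R = 1 − X; n_N = 0.5X; n_I = 1.95 (inert).
Total moles n_T = 2.95 − 0.5X.
K_p = p_N / (p_R^2) with p_i = (n_i/n_T)·P.
At X = 0.278: the mole-fraction product g(X) = Π y_i^ν_i = 0.7496. Since K_p = g(X)·P^{-1}, P = (g/K_p)^(1/1) = (0.7496/0.113)^(1/1) = 6.63 bar.

P = 6.63 bar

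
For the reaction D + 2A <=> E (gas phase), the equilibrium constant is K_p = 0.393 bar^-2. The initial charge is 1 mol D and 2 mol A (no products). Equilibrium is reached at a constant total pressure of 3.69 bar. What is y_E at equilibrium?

y_E = 0.287

Let X = conversion of D (basis 1 mol D); extent of reaction ξ = X.
Mole table: n_D = 1 − X; n_A = 2 − 2X; n_E = X.
Total moles n_T = 3 − 2X.
With p_i = (n_i/n_T)P, K_p = p_E / (p_D p_A^2).
Equating to 0.393 bar^-2 and solving on 0 < X < 1: X = 0.547.
Then n_E = 0.547, n_T = 1.91, so y_E = 0.287.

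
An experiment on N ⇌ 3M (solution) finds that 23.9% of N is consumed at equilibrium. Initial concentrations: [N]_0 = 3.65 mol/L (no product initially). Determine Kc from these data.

Let X = conversion of N.
Concentrations: [N] = 3.65 − 3.65X; [M] = 10.9X.
At X = 0.239: [N] = 2.78, [M] = 2.62.
Kc = [M]^3 / ([N]) = 6.45 (mol/L)^2.

Kc = 6.45 (mol/L)^2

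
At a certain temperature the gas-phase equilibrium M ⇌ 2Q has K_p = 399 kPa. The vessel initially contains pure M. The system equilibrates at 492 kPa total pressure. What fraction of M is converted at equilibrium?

X = 0.411

Basis: 1 mol M initially; let X = conversion of M. Extent ξ = X.
At extent ξ: n_M = 1 − X; n_Q = 2X.
Summing: n_T = 1 + X.
With p_i = (n_i/n_T)P, K_p = p_Q^2 / (p_M).
This yields a degree-2 equation in X; solving on (0,1), X = 0.411.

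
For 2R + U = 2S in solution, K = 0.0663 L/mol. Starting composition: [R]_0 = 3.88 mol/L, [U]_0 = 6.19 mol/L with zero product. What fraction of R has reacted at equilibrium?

X = 0.376

Let X = conversion of R; extent ξ = 3.88X/2 mol/L.
Concentrations: [R] = 3.88 − 3.88X; [U] = 6.19 − 1.94X; [S] = 3.88X.
K = [S]^2 / ([R]^2 [U]).
Solving K = 0.0663 for X ∈ (0,1): X = 0.376.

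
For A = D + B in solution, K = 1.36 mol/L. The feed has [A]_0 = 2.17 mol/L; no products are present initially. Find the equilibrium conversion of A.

Let X = conversion of A; extent ξ = 2.17·X mol/L.
Concentrations: [A] = 2.17 − 2.17X; [D] = 2.17X; [B] = 2.17X.
K = [D] [B] / ([A]).
Setting equal to 1.36 and solving for X on (0,1) gives X = 0.538.

X = 0.538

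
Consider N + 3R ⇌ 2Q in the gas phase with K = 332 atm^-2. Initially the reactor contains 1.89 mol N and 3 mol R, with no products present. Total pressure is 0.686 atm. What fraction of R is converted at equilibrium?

X = 0.816

Basis: 3 mol R initially; let X = conversion of R. Extent ξ = X.
Mole table: n_N = 1.89 − X; n_R = 3 − 3X; n_Q = 2X.
Total moles n_T = 4.89 − 2X.
y_i = n_i/n_T, p_i = y_i·P. K = p_Q^2 / (p_N p_R^3).
Setting this equal to 332 atm^-2 and taking the physical root (0 < X < 1) gives X = 0.816.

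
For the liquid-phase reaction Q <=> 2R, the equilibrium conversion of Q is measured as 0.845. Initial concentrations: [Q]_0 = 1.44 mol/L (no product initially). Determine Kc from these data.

Let X = conversion of Q.
Concentrations: [Q] = 1.44 − 1.44X; [R] = 2.88X.
At X = 0.845: [Q] = 0.223, [R] = 2.43.
Kc = [R]^2 / ([Q]) = 26.5 mol/L.

Kc = 26.5 mol/L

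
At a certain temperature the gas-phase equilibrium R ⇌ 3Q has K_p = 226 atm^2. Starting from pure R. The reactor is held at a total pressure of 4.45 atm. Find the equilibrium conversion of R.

Basis: 1 mol R initially; let X = conversion of R. Extent ξ = X.
Species balance: n_R = 1 − X; n_Q = 3X.
n_T = Σnᵢ = 1 + 2X.
Mole fractions y_i = n_i/n_T; K_p = p_Q^3 / (p_R) with p_i = y_i·P.
This yields a degree-3 equation in X; solving on (0,1), X = 0.815.

X = 0.815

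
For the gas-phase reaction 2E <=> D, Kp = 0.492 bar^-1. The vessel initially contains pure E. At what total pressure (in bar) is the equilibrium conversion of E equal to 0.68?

Basis: 1 mol E initially; let X = conversion of E. Extent ξ = 0.5X.
At extent ξ: n_E = 1 − X; n_D = 0.5X.
Total moles n_T = 1 − 0.5X.
Kp = p_D / (p_E^2) with p_i = (n_i/n_T)·P.
At X = 0.68: the mole-fraction product g(X) = Π y_i^ν_i = 2.191. Since Kp = g(X)·P^{-1}, P = (g/Kp)^(1/1) = (2.191/0.492)^(1/1) = 4.45 bar.

P = 4.45 bar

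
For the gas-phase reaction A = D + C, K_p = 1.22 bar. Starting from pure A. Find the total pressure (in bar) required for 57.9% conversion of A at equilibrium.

Let X = conversion of A (basis 1 mol A); extent of reaction ξ = X.
Species balance: n_A = 1 − X; n_D = X; n_C = X.
n_T = Σnᵢ = 1 + X.
K_p = p_D p_C / (p_A) with p_i = (n_i/n_T)·P.
At X = 0.579: the mole-fraction product g(X) = Π y_i^ν_i = 0.5043. Since K_p = g(X)·P^{1}, P = (K_p/g)^(1/1) = (1.22/0.5043)^(1/1) = 2.42 bar.

P = 2.42 bar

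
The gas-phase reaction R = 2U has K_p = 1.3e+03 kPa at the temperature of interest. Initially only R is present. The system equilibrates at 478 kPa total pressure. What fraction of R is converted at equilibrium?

Let X = conversion of R (basis 1 mol R); extent of reaction ξ = X.
Moles: n_R = 1 − X; n_U = 2X.
Summing: n_T = 1 + X.
With p_i = (n_i/n_T)P, K_p = p_U^2 / (p_R).
Substituting and setting equal to 1.3e+03 kPa gives a polynomial in X; the root in (0,1) is X = 0.636.

X = 0.636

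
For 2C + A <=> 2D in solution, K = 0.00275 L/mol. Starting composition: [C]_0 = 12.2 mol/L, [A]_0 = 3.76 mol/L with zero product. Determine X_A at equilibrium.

X = 0.140

Let X = conversion of A; extent ξ = 3.76·X mol/L.
Concentrations: [C] = 12.2 − 7.52X; [A] = 3.76 − 3.76X; [D] = 7.52X.
K = [D]^2 / ([C]^2 [A]).
Solving K = 0.00275 for X ∈ (0,1): X = 0.140.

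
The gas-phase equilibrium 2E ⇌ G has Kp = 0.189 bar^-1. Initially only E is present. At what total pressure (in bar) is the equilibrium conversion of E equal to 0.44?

P = 2.9 bar

Take 1 mol E as basis and let X be its fractional conversion, so ξ = 0.5X.
Moles: n_E = 1 − X; n_G = 0.5X.
Summing: n_T = 1 − 0.5X.
Kp = p_G / (p_E^2) with p_i = (n_i/n_T)·P.
At X = 0.44: the mole-fraction product g(X) = Π y_i^ν_i = 0.5472. Since Kp = g(X)·P^{-1}, P = (g/Kp)^(1/1) = (0.5472/0.189)^(1/1) = 2.9 bar.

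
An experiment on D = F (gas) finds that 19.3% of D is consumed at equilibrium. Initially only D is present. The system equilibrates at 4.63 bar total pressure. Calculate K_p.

K_p = 0.239

Take 1 mol D as basis and let X be its fractional conversion, so ξ = X.
At extent ξ: n_D = 1 − X; n_F = X.
Since Δν = 0, n_T = 1 throughout.
At X = 0.193: n_D = 0.807, n_F = 0.193, n_T = 1.
p_i = (n_i/n_T)·P. K_p = p_F / (p_D) = 0.239.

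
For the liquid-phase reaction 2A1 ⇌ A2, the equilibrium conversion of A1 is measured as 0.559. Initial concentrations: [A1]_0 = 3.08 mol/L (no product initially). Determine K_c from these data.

Let X = conversion of A1.
Concentrations: [A1] = 3.08 − 3.08X; [A2] = 1.54X.
At X = 0.559: [A1] = 1.36, [A2] = 0.861.
K_c = [A2] / ([A1]^2) = 0.467 L/mol.

K_c = 0.467 L/mol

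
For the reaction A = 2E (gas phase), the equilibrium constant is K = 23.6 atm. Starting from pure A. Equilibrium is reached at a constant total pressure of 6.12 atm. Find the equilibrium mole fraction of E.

Take 1 mol A as basis and let X be its fractional conversion, so ξ = X.
Species balance: n_A = 1 − X; n_E = 2X.
n_T = Σnᵢ = 1 + X.
Mole fractions y_i = n_i/n_T; K = p_E^2 / (p_A) with p_i = y_i·P.
Equating to 23.6 atm and solving on 0 < X < 1: X = 0.701.
Then n_E = 1.4, n_T = 1.7, so y_E = 0.824.

y_E = 0.824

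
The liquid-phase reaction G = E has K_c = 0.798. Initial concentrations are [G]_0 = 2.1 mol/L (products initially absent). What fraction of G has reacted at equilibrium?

X = 0.444

Let X = conversion of G; extent ξ = 2.1·X mol/L.
Concentrations: [G] = 2.1 − 2.1X; [E] = 2.1X.
K_c = [E] / ([G]).
Setting equal to 0.798 and solving for X on (0,1) gives X = 0.444.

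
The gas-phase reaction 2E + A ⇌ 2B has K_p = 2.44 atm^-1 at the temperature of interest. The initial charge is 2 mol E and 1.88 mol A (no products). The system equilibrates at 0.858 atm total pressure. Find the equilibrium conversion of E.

Take 2 mol E as basis and let X be its fractional conversion, so ξ = X.
At extent ξ: n_E = 2 − 2X; n_A = 1.88 − X; n_B = 2X.
n_T = Σnᵢ = 3.88 − X.
Mole fractions y_i = n_i/n_T; K_p = p_B^2 / (p_E^2 p_A) with p_i = y_i·P.
Setting this equal to 2.44 atm^-1 and taking the physical root (0 < X < 1) gives X = 0.481.

X = 0.481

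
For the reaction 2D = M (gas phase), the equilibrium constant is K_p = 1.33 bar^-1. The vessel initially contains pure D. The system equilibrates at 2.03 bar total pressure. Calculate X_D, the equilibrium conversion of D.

X = 0.709

Basis: 1 mol D initially; let X = conversion of D. Extent ξ = 0.5X.
Species balance: n_D = 1 − X; n_M = 0.5X.
Total moles n_T = 1 − 0.5X.
y_i = n_i/n_T, p_i = y_i·P. K_p = p_M / (p_D^2).
This yields a degree-2 equation in X; solving on (0,1), X = 0.709.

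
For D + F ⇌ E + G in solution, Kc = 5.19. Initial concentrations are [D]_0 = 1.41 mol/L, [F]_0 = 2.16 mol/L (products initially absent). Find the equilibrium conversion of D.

X = 0.819

Let X = conversion of D; extent ξ = 1.41·X mol/L.
Concentrations: [D] = 1.41 − 1.41X; [F] = 2.16 − 1.41X; [E] = 1.41X; [G] = 1.41X.
Kc = [E] [G] / ([D] [F]).
Equating to 5.19: the physical root is X = 0.819.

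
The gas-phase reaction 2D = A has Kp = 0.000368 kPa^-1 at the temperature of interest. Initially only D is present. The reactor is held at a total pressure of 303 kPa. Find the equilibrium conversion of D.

Take 1 mol D as basis and let X be its fractional conversion, so ξ = 0.5X.
Moles: n_D = 1 − X; n_A = 0.5X.
n_T = Σnᵢ = 1 − 0.5X.
With p_i = (n_i/n_T)P, Kp = p_A / (p_D^2).
Equating to 0.000368 kPa^-1 and solving on 0 < X < 1: X = 0.168.

X = 0.168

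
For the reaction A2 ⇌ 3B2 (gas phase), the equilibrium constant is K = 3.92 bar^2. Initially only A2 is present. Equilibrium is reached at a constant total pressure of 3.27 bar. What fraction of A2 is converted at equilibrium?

Take 1 mol A2 as basis and let X be its fractional conversion, so ξ = X.
At extent ξ: n_A2 = 1 − X; n_B2 = 3X.
Total moles n_T = 1 + 2X.
With p_i = (n_i/n_T)P, K = p_B2^3 / (p_A2).
Substituting and setting equal to 3.92 bar^2 gives a polynomial in X; the root in (0,1) is X = 0.289.

X = 0.289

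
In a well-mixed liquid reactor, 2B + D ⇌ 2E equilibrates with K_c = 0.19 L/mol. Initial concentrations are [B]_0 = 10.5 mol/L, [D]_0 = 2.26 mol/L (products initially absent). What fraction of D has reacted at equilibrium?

Let X = conversion of D; extent ξ = 2.26·X mol/L.
Concentrations: [B] = 10.5 − 4.52X; [D] = 2.26 − 2.26X; [E] = 4.52X.
K_c = [E]^2 / ([B]^2 [D]).
This equals 0.19 at X = 0.649 (the root in 0 < X < 1).

X = 0.649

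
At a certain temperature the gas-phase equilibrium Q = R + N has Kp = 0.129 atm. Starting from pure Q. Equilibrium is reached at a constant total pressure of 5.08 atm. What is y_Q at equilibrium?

Take 1 mol Q as basis and let X be its fractional conversion, so ξ = X.
Mole table: n_Q = 1 − X; n_R = X; n_N = X.
Total moles n_T = 1 + X.
With p_i = (n_i/n_T)P, Kp = p_R p_N / (p_Q).
This yields a degree-2 equation in X; solving on (0,1), X = 0.157.
Then n_Q = 0.843, n_T = 1.16, so y_Q = 0.728.

y_Q = 0.728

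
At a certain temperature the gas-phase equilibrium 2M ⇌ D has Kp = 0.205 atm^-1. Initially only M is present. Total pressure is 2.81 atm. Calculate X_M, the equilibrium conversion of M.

Take 1 mol M as basis and let X be its fractional conversion, so ξ = 0.5X.
Species balance: n_M = 1 − X; n_D = 0.5X.
n_T = Σnᵢ = 1 − 0.5X.
Mole fractions y_i = n_i/n_T; Kp = p_D / (p_M^2) with p_i = y_i·P.
Substituting and setting equal to 0.205 atm^-1 gives a polynomial in X; the root in (0,1) is X = 0.450.

X = 0.450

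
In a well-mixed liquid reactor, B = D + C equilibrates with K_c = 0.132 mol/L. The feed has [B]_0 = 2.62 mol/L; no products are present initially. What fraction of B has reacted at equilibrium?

X = 0.201

Let X = conversion of B; extent ξ = 2.62·X mol/L.
Concentrations: [B] = 2.62 − 2.62X; [D] = 2.62X; [C] = 2.62X.
K_c = [D] [C] / ([B]).
Solving K_c = 0.132 for X ∈ (0,1): X = 0.201.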